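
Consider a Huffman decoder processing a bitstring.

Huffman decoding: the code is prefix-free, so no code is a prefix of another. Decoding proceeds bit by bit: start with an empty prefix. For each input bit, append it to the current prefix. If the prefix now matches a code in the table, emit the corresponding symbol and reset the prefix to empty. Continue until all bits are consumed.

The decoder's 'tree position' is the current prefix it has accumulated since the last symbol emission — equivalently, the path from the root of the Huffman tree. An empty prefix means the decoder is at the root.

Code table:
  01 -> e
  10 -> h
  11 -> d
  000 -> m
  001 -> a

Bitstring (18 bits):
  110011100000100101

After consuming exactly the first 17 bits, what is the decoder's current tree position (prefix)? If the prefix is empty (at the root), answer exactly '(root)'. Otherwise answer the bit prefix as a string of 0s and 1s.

Bit 0: prefix='1' (no match yet)
Bit 1: prefix='11' -> emit 'd', reset
Bit 2: prefix='0' (no match yet)
Bit 3: prefix='00' (no match yet)
Bit 4: prefix='001' -> emit 'a', reset
Bit 5: prefix='1' (no match yet)
Bit 6: prefix='11' -> emit 'd', reset
Bit 7: prefix='0' (no match yet)
Bit 8: prefix='00' (no match yet)
Bit 9: prefix='000' -> emit 'm', reset
Bit 10: prefix='0' (no match yet)
Bit 11: prefix='00' (no match yet)
Bit 12: prefix='001' -> emit 'a', reset
Bit 13: prefix='0' (no match yet)
Bit 14: prefix='00' (no match yet)
Bit 15: prefix='001' -> emit 'a', reset
Bit 16: prefix='0' (no match yet)

Answer: 0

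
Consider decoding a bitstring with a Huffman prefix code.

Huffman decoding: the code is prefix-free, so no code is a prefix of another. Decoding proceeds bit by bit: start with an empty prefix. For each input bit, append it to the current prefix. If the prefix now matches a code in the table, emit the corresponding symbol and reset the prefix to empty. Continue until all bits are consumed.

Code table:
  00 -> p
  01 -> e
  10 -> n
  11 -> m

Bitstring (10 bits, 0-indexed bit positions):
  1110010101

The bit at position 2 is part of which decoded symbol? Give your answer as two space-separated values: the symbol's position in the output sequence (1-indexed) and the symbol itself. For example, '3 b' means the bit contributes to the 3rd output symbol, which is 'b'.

Answer: 2 n

Derivation:
Bit 0: prefix='1' (no match yet)
Bit 1: prefix='11' -> emit 'm', reset
Bit 2: prefix='1' (no match yet)
Bit 3: prefix='10' -> emit 'n', reset
Bit 4: prefix='0' (no match yet)
Bit 5: prefix='01' -> emit 'e', reset
Bit 6: prefix='0' (no match yet)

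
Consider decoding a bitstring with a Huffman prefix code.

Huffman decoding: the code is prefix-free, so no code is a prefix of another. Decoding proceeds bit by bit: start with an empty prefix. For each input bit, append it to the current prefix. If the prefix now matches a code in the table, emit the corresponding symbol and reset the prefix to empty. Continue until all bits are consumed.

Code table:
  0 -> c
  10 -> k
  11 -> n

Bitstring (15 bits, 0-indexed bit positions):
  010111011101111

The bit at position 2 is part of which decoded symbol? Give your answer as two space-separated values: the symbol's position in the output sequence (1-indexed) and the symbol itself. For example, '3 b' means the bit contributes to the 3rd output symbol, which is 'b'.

Answer: 2 k

Derivation:
Bit 0: prefix='0' -> emit 'c', reset
Bit 1: prefix='1' (no match yet)
Bit 2: prefix='10' -> emit 'k', reset
Bit 3: prefix='1' (no match yet)
Bit 4: prefix='11' -> emit 'n', reset
Bit 5: prefix='1' (no match yet)
Bit 6: prefix='10' -> emit 'k', reset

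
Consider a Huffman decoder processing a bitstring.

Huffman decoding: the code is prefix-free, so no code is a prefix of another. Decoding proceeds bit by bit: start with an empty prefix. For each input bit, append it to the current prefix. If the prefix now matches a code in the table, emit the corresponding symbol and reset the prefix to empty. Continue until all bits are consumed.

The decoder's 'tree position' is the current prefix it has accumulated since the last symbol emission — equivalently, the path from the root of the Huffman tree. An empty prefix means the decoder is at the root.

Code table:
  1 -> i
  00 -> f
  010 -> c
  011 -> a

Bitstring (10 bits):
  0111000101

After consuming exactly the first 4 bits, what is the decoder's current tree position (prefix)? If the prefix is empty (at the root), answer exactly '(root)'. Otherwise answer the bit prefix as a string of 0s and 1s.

Bit 0: prefix='0' (no match yet)
Bit 1: prefix='01' (no match yet)
Bit 2: prefix='011' -> emit 'a', reset
Bit 3: prefix='1' -> emit 'i', reset

Answer: (root)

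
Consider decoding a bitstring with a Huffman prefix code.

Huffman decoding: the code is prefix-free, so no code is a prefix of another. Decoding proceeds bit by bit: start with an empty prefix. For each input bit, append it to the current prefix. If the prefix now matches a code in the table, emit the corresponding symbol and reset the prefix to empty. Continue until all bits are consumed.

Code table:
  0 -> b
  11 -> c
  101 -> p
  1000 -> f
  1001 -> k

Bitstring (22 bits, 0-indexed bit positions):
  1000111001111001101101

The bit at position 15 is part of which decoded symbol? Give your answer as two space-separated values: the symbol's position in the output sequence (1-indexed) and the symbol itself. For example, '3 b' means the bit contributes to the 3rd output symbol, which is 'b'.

Answer: 5 k

Derivation:
Bit 0: prefix='1' (no match yet)
Bit 1: prefix='10' (no match yet)
Bit 2: prefix='100' (no match yet)
Bit 3: prefix='1000' -> emit 'f', reset
Bit 4: prefix='1' (no match yet)
Bit 5: prefix='11' -> emit 'c', reset
Bit 6: prefix='1' (no match yet)
Bit 7: prefix='10' (no match yet)
Bit 8: prefix='100' (no match yet)
Bit 9: prefix='1001' -> emit 'k', reset
Bit 10: prefix='1' (no match yet)
Bit 11: prefix='11' -> emit 'c', reset
Bit 12: prefix='1' (no match yet)
Bit 13: prefix='10' (no match yet)
Bit 14: prefix='100' (no match yet)
Bit 15: prefix='1001' -> emit 'k', reset
Bit 16: prefix='1' (no match yet)
Bit 17: prefix='10' (no match yet)
Bit 18: prefix='101' -> emit 'p', reset
Bit 19: prefix='1' (no match yet)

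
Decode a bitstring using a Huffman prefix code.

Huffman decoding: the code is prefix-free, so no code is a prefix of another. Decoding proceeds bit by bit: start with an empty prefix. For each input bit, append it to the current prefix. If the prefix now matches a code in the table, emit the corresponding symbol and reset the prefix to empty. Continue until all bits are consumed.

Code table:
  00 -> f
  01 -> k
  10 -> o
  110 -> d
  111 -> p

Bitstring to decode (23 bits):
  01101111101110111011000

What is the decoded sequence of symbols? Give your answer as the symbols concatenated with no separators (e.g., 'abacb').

Answer: kopdpkddf

Derivation:
Bit 0: prefix='0' (no match yet)
Bit 1: prefix='01' -> emit 'k', reset
Bit 2: prefix='1' (no match yet)
Bit 3: prefix='10' -> emit 'o', reset
Bit 4: prefix='1' (no match yet)
Bit 5: prefix='11' (no match yet)
Bit 6: prefix='111' -> emit 'p', reset
Bit 7: prefix='1' (no match yet)
Bit 8: prefix='11' (no match yet)
Bit 9: prefix='110' -> emit 'd', reset
Bit 10: prefix='1' (no match yet)
Bit 11: prefix='11' (no match yet)
Bit 12: prefix='111' -> emit 'p', reset
Bit 13: prefix='0' (no match yet)
Bit 14: prefix='01' -> emit 'k', reset
Bit 15: prefix='1' (no match yet)
Bit 16: prefix='11' (no match yet)
Bit 17: prefix='110' -> emit 'd', reset
Bit 18: prefix='1' (no match yet)
Bit 19: prefix='11' (no match yet)
Bit 20: prefix='110' -> emit 'd', reset
Bit 21: prefix='0' (no match yet)
Bit 22: prefix='00' -> emit 'f', reset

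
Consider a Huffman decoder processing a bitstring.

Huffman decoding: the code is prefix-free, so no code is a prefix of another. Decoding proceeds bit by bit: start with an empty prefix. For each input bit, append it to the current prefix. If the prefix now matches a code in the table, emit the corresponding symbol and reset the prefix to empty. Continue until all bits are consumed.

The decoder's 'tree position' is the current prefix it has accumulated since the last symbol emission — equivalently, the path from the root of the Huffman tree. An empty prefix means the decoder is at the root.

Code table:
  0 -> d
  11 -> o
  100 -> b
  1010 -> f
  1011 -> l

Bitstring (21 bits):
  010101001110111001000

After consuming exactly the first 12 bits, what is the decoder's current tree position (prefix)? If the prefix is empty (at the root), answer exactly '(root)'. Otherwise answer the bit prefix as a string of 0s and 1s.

Bit 0: prefix='0' -> emit 'd', reset
Bit 1: prefix='1' (no match yet)
Bit 2: prefix='10' (no match yet)
Bit 3: prefix='101' (no match yet)
Bit 4: prefix='1010' -> emit 'f', reset
Bit 5: prefix='1' (no match yet)
Bit 6: prefix='10' (no match yet)
Bit 7: prefix='100' -> emit 'b', reset
Bit 8: prefix='1' (no match yet)
Bit 9: prefix='11' -> emit 'o', reset
Bit 10: prefix='1' (no match yet)
Bit 11: prefix='10' (no match yet)

Answer: 10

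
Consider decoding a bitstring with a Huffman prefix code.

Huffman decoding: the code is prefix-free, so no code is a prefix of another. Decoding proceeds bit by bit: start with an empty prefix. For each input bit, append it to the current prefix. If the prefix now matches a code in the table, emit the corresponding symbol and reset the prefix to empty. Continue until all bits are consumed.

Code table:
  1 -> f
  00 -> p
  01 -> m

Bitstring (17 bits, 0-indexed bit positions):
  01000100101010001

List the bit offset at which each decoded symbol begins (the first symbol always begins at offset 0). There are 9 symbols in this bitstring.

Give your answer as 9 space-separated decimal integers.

Bit 0: prefix='0' (no match yet)
Bit 1: prefix='01' -> emit 'm', reset
Bit 2: prefix='0' (no match yet)
Bit 3: prefix='00' -> emit 'p', reset
Bit 4: prefix='0' (no match yet)
Bit 5: prefix='01' -> emit 'm', reset
Bit 6: prefix='0' (no match yet)
Bit 7: prefix='00' -> emit 'p', reset
Bit 8: prefix='1' -> emit 'f', reset
Bit 9: prefix='0' (no match yet)
Bit 10: prefix='01' -> emit 'm', reset
Bit 11: prefix='0' (no match yet)
Bit 12: prefix='01' -> emit 'm', reset
Bit 13: prefix='0' (no match yet)
Bit 14: prefix='00' -> emit 'p', reset
Bit 15: prefix='0' (no match yet)
Bit 16: prefix='01' -> emit 'm', reset

Answer: 0 2 4 6 8 9 11 13 15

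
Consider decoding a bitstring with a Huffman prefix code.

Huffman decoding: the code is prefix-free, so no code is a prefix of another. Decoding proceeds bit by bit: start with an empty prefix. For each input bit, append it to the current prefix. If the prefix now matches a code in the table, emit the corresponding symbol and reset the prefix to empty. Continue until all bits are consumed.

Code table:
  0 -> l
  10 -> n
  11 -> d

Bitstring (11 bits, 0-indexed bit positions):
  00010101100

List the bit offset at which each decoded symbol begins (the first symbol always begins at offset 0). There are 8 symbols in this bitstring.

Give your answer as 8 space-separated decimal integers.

Bit 0: prefix='0' -> emit 'l', reset
Bit 1: prefix='0' -> emit 'l', reset
Bit 2: prefix='0' -> emit 'l', reset
Bit 3: prefix='1' (no match yet)
Bit 4: prefix='10' -> emit 'n', reset
Bit 5: prefix='1' (no match yet)
Bit 6: prefix='10' -> emit 'n', reset
Bit 7: prefix='1' (no match yet)
Bit 8: prefix='11' -> emit 'd', reset
Bit 9: prefix='0' -> emit 'l', reset
Bit 10: prefix='0' -> emit 'l', reset

Answer: 0 1 2 3 5 7 9 10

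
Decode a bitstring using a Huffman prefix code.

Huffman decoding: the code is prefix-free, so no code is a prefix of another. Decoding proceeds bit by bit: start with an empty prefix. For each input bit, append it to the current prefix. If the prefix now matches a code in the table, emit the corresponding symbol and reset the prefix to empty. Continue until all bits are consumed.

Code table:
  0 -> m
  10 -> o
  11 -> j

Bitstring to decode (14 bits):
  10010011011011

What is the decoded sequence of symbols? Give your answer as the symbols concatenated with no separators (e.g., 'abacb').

Answer: omomjmjmj

Derivation:
Bit 0: prefix='1' (no match yet)
Bit 1: prefix='10' -> emit 'o', reset
Bit 2: prefix='0' -> emit 'm', reset
Bit 3: prefix='1' (no match yet)
Bit 4: prefix='10' -> emit 'o', reset
Bit 5: prefix='0' -> emit 'm', reset
Bit 6: prefix='1' (no match yet)
Bit 7: prefix='11' -> emit 'j', reset
Bit 8: prefix='0' -> emit 'm', reset
Bit 9: prefix='1' (no match yet)
Bit 10: prefix='11' -> emit 'j', reset
Bit 11: prefix='0' -> emit 'm', reset
Bit 12: prefix='1' (no match yet)
Bit 13: prefix='11' -> emit 'j', reset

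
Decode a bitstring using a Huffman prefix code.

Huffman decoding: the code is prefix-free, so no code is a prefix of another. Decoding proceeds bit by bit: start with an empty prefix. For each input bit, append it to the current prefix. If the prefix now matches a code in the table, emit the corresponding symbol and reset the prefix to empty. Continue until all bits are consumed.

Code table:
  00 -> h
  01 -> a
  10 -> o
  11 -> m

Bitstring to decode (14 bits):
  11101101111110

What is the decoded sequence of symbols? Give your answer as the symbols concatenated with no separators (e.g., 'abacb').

Answer: momammo

Derivation:
Bit 0: prefix='1' (no match yet)
Bit 1: prefix='11' -> emit 'm', reset
Bit 2: prefix='1' (no match yet)
Bit 3: prefix='10' -> emit 'o', reset
Bit 4: prefix='1' (no match yet)
Bit 5: prefix='11' -> emit 'm', reset
Bit 6: prefix='0' (no match yet)
Bit 7: prefix='01' -> emit 'a', reset
Bit 8: prefix='1' (no match yet)
Bit 9: prefix='11' -> emit 'm', reset
Bit 10: prefix='1' (no match yet)
Bit 11: prefix='11' -> emit 'm', reset
Bit 12: prefix='1' (no match yet)
Bit 13: prefix='10' -> emit 'o', reset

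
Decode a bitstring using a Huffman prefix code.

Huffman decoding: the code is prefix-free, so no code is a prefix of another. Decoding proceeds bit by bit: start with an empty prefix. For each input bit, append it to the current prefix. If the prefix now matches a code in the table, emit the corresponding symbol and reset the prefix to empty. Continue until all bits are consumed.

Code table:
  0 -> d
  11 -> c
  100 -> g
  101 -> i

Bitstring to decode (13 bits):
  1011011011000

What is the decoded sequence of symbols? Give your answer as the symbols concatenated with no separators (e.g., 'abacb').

Answer: iiigd

Derivation:
Bit 0: prefix='1' (no match yet)
Bit 1: prefix='10' (no match yet)
Bit 2: prefix='101' -> emit 'i', reset
Bit 3: prefix='1' (no match yet)
Bit 4: prefix='10' (no match yet)
Bit 5: prefix='101' -> emit 'i', reset
Bit 6: prefix='1' (no match yet)
Bit 7: prefix='10' (no match yet)
Bit 8: prefix='101' -> emit 'i', reset
Bit 9: prefix='1' (no match yet)
Bit 10: prefix='10' (no match yet)
Bit 11: prefix='100' -> emit 'g', reset
Bit 12: prefix='0' -> emit 'd', reset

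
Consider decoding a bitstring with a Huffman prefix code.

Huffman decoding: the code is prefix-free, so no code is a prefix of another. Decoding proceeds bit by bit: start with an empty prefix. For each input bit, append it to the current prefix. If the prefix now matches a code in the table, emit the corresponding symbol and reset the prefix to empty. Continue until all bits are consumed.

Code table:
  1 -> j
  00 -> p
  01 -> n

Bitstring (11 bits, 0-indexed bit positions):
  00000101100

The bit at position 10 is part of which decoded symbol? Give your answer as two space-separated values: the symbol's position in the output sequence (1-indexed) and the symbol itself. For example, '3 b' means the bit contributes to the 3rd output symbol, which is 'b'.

Answer: 6 p

Derivation:
Bit 0: prefix='0' (no match yet)
Bit 1: prefix='00' -> emit 'p', reset
Bit 2: prefix='0' (no match yet)
Bit 3: prefix='00' -> emit 'p', reset
Bit 4: prefix='0' (no match yet)
Bit 5: prefix='01' -> emit 'n', reset
Bit 6: prefix='0' (no match yet)
Bit 7: prefix='01' -> emit 'n', reset
Bit 8: prefix='1' -> emit 'j', reset
Bit 9: prefix='0' (no match yet)
Bit 10: prefix='00' -> emit 'p', reset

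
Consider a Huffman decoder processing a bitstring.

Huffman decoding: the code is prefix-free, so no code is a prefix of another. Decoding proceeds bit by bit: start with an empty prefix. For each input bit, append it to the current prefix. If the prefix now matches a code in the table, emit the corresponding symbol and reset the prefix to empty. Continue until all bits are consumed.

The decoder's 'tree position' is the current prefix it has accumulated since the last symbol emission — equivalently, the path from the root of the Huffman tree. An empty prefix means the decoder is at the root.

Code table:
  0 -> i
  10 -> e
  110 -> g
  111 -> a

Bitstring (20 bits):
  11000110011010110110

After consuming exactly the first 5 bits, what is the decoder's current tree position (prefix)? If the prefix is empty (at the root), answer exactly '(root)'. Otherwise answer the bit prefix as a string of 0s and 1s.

Answer: (root)

Derivation:
Bit 0: prefix='1' (no match yet)
Bit 1: prefix='11' (no match yet)
Bit 2: prefix='110' -> emit 'g', reset
Bit 3: prefix='0' -> emit 'i', reset
Bit 4: prefix='0' -> emit 'i', reset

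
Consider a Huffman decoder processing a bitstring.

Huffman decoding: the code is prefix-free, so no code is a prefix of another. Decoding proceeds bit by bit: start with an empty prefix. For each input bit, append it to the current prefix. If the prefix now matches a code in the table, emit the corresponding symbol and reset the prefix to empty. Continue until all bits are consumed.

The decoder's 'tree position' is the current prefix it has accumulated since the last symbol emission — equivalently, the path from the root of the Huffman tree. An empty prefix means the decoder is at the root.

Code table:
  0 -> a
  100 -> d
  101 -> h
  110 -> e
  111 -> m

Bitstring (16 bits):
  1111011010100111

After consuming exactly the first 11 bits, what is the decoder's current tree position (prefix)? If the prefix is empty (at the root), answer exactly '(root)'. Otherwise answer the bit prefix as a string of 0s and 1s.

Bit 0: prefix='1' (no match yet)
Bit 1: prefix='11' (no match yet)
Bit 2: prefix='111' -> emit 'm', reset
Bit 3: prefix='1' (no match yet)
Bit 4: prefix='10' (no match yet)
Bit 5: prefix='101' -> emit 'h', reset
Bit 6: prefix='1' (no match yet)
Bit 7: prefix='10' (no match yet)
Bit 8: prefix='101' -> emit 'h', reset
Bit 9: prefix='0' -> emit 'a', reset
Bit 10: prefix='1' (no match yet)

Answer: 1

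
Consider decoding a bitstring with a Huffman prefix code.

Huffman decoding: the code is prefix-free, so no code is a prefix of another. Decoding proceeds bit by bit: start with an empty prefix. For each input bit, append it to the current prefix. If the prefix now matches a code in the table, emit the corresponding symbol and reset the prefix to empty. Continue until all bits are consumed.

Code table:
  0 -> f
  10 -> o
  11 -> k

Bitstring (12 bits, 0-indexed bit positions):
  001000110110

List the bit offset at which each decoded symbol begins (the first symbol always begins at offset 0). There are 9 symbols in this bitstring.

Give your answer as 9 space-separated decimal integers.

Answer: 0 1 2 4 5 6 8 9 11

Derivation:
Bit 0: prefix='0' -> emit 'f', reset
Bit 1: prefix='0' -> emit 'f', reset
Bit 2: prefix='1' (no match yet)
Bit 3: prefix='10' -> emit 'o', reset
Bit 4: prefix='0' -> emit 'f', reset
Bit 5: prefix='0' -> emit 'f', reset
Bit 6: prefix='1' (no match yet)
Bit 7: prefix='11' -> emit 'k', reset
Bit 8: prefix='0' -> emit 'f', reset
Bit 9: prefix='1' (no match yet)
Bit 10: prefix='11' -> emit 'k', reset
Bit 11: prefix='0' -> emit 'f', reset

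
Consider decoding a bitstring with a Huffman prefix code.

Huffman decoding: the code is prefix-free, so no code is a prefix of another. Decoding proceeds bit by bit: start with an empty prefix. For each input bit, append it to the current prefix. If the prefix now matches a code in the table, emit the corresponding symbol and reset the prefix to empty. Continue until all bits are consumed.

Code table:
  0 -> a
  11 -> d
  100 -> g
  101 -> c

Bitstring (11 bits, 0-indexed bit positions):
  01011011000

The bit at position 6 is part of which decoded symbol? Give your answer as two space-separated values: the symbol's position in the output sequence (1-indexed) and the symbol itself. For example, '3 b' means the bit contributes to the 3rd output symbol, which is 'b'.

Answer: 3 c

Derivation:
Bit 0: prefix='0' -> emit 'a', reset
Bit 1: prefix='1' (no match yet)
Bit 2: prefix='10' (no match yet)
Bit 3: prefix='101' -> emit 'c', reset
Bit 4: prefix='1' (no match yet)
Bit 5: prefix='10' (no match yet)
Bit 6: prefix='101' -> emit 'c', reset
Bit 7: prefix='1' (no match yet)
Bit 8: prefix='10' (no match yet)
Bit 9: prefix='100' -> emit 'g', reset
Bit 10: prefix='0' -> emit 'a', reset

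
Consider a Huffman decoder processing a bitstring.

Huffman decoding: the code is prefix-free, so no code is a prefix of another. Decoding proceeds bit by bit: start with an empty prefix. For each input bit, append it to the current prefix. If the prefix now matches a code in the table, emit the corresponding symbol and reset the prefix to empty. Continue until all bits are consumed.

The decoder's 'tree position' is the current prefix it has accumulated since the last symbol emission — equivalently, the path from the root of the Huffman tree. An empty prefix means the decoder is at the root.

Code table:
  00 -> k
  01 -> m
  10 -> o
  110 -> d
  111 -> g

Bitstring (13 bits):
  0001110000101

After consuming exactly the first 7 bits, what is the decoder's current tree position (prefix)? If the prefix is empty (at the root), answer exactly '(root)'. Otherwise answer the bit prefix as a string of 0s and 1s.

Bit 0: prefix='0' (no match yet)
Bit 1: prefix='00' -> emit 'k', reset
Bit 2: prefix='0' (no match yet)
Bit 3: prefix='01' -> emit 'm', reset
Bit 4: prefix='1' (no match yet)
Bit 5: prefix='11' (no match yet)
Bit 6: prefix='110' -> emit 'd', reset

Answer: (root)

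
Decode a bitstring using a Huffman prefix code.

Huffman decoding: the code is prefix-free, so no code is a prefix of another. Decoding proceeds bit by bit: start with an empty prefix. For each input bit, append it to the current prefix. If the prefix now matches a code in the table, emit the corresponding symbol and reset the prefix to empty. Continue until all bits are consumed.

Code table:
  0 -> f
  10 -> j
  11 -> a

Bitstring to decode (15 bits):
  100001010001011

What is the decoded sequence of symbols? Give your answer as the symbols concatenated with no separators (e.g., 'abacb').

Answer: jfffjjffja

Derivation:
Bit 0: prefix='1' (no match yet)
Bit 1: prefix='10' -> emit 'j', reset
Bit 2: prefix='0' -> emit 'f', reset
Bit 3: prefix='0' -> emit 'f', reset
Bit 4: prefix='0' -> emit 'f', reset
Bit 5: prefix='1' (no match yet)
Bit 6: prefix='10' -> emit 'j', reset
Bit 7: prefix='1' (no match yet)
Bit 8: prefix='10' -> emit 'j', reset
Bit 9: prefix='0' -> emit 'f', reset
Bit 10: prefix='0' -> emit 'f', reset
Bit 11: prefix='1' (no match yet)
Bit 12: prefix='10' -> emit 'j', reset
Bit 13: prefix='1' (no match yet)
Bit 14: prefix='11' -> emit 'a', reset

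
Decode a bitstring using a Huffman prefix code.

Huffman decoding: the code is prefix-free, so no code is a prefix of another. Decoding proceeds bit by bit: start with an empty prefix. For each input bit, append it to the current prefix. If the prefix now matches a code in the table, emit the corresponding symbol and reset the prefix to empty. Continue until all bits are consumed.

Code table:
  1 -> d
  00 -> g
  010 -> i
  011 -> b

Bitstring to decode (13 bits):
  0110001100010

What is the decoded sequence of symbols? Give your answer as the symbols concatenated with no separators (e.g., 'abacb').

Answer: bgbgi

Derivation:
Bit 0: prefix='0' (no match yet)
Bit 1: prefix='01' (no match yet)
Bit 2: prefix='011' -> emit 'b', reset
Bit 3: prefix='0' (no match yet)
Bit 4: prefix='00' -> emit 'g', reset
Bit 5: prefix='0' (no match yet)
Bit 6: prefix='01' (no match yet)
Bit 7: prefix='011' -> emit 'b', reset
Bit 8: prefix='0' (no match yet)
Bit 9: prefix='00' -> emit 'g', reset
Bit 10: prefix='0' (no match yet)
Bit 11: prefix='01' (no match yet)
Bit 12: prefix='010' -> emit 'i', reset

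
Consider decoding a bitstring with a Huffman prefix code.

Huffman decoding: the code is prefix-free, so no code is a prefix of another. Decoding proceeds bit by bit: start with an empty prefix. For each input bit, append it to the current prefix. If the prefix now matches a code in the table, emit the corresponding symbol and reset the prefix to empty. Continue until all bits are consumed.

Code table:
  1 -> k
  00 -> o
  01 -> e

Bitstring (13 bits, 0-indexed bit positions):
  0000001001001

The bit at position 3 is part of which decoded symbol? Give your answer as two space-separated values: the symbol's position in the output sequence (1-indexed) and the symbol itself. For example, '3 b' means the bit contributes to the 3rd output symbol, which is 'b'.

Bit 0: prefix='0' (no match yet)
Bit 1: prefix='00' -> emit 'o', reset
Bit 2: prefix='0' (no match yet)
Bit 3: prefix='00' -> emit 'o', reset
Bit 4: prefix='0' (no match yet)
Bit 5: prefix='00' -> emit 'o', reset
Bit 6: prefix='1' -> emit 'k', reset
Bit 7: prefix='0' (no match yet)

Answer: 2 o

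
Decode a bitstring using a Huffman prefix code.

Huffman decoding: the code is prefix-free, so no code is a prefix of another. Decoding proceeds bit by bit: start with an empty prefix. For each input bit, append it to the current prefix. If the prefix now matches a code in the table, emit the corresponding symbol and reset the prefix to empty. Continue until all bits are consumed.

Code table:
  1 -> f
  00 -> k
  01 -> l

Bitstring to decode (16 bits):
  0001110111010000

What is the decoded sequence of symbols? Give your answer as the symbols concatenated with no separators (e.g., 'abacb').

Bit 0: prefix='0' (no match yet)
Bit 1: prefix='00' -> emit 'k', reset
Bit 2: prefix='0' (no match yet)
Bit 3: prefix='01' -> emit 'l', reset
Bit 4: prefix='1' -> emit 'f', reset
Bit 5: prefix='1' -> emit 'f', reset
Bit 6: prefix='0' (no match yet)
Bit 7: prefix='01' -> emit 'l', reset
Bit 8: prefix='1' -> emit 'f', reset
Bit 9: prefix='1' -> emit 'f', reset
Bit 10: prefix='0' (no match yet)
Bit 11: prefix='01' -> emit 'l', reset
Bit 12: prefix='0' (no match yet)
Bit 13: prefix='00' -> emit 'k', reset
Bit 14: prefix='0' (no match yet)
Bit 15: prefix='00' -> emit 'k', reset

Answer: klfflfflkk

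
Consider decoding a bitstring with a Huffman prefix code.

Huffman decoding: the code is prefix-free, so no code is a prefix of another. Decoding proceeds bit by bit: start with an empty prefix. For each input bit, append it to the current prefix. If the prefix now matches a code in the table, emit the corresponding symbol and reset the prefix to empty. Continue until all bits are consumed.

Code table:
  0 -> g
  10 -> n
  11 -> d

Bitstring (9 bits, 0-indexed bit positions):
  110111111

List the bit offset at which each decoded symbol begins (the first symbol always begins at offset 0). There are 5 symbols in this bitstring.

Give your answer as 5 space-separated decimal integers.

Bit 0: prefix='1' (no match yet)
Bit 1: prefix='11' -> emit 'd', reset
Bit 2: prefix='0' -> emit 'g', reset
Bit 3: prefix='1' (no match yet)
Bit 4: prefix='11' -> emit 'd', reset
Bit 5: prefix='1' (no match yet)
Bit 6: prefix='11' -> emit 'd', reset
Bit 7: prefix='1' (no match yet)
Bit 8: prefix='11' -> emit 'd', reset

Answer: 0 2 3 5 7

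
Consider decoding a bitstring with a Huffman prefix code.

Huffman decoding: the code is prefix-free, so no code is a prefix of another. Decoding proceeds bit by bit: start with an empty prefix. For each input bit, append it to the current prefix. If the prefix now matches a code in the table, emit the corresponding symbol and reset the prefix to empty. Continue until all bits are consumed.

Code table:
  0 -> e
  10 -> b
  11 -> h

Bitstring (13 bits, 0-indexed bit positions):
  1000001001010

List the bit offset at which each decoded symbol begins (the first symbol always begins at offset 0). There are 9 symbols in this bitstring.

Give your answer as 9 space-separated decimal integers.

Answer: 0 2 3 4 5 6 8 9 11

Derivation:
Bit 0: prefix='1' (no match yet)
Bit 1: prefix='10' -> emit 'b', reset
Bit 2: prefix='0' -> emit 'e', reset
Bit 3: prefix='0' -> emit 'e', reset
Bit 4: prefix='0' -> emit 'e', reset
Bit 5: prefix='0' -> emit 'e', reset
Bit 6: prefix='1' (no match yet)
Bit 7: prefix='10' -> emit 'b', reset
Bit 8: prefix='0' -> emit 'e', reset
Bit 9: prefix='1' (no match yet)
Bit 10: prefix='10' -> emit 'b', reset
Bit 11: prefix='1' (no match yet)
Bit 12: prefix='10' -> emit 'b', reset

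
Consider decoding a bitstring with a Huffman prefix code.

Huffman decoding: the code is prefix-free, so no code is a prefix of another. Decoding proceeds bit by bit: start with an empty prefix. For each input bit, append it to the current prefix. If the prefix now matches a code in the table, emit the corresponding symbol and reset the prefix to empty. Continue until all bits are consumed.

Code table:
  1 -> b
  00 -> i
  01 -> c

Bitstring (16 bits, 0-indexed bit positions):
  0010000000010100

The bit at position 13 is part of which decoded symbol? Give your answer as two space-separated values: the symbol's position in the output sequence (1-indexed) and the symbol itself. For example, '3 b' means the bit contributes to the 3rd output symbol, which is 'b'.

Bit 0: prefix='0' (no match yet)
Bit 1: prefix='00' -> emit 'i', reset
Bit 2: prefix='1' -> emit 'b', reset
Bit 3: prefix='0' (no match yet)
Bit 4: prefix='00' -> emit 'i', reset
Bit 5: prefix='0' (no match yet)
Bit 6: prefix='00' -> emit 'i', reset
Bit 7: prefix='0' (no match yet)
Bit 8: prefix='00' -> emit 'i', reset
Bit 9: prefix='0' (no match yet)
Bit 10: prefix='00' -> emit 'i', reset
Bit 11: prefix='1' -> emit 'b', reset
Bit 12: prefix='0' (no match yet)
Bit 13: prefix='01' -> emit 'c', reset
Bit 14: prefix='0' (no match yet)
Bit 15: prefix='00' -> emit 'i', reset

Answer: 8 c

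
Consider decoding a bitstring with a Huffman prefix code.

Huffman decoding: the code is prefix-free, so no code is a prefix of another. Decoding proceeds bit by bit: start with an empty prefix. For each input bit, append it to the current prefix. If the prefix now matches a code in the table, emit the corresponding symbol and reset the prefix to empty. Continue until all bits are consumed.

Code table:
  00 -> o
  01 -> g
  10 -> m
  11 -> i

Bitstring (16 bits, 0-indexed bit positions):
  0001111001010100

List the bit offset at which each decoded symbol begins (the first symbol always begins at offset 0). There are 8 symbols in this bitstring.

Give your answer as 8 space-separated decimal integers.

Bit 0: prefix='0' (no match yet)
Bit 1: prefix='00' -> emit 'o', reset
Bit 2: prefix='0' (no match yet)
Bit 3: prefix='01' -> emit 'g', reset
Bit 4: prefix='1' (no match yet)
Bit 5: prefix='11' -> emit 'i', reset
Bit 6: prefix='1' (no match yet)
Bit 7: prefix='10' -> emit 'm', reset
Bit 8: prefix='0' (no match yet)
Bit 9: prefix='01' -> emit 'g', reset
Bit 10: prefix='0' (no match yet)
Bit 11: prefix='01' -> emit 'g', reset
Bit 12: prefix='0' (no match yet)
Bit 13: prefix='01' -> emit 'g', reset
Bit 14: prefix='0' (no match yet)
Bit 15: prefix='00' -> emit 'o', reset

Answer: 0 2 4 6 8 10 12 14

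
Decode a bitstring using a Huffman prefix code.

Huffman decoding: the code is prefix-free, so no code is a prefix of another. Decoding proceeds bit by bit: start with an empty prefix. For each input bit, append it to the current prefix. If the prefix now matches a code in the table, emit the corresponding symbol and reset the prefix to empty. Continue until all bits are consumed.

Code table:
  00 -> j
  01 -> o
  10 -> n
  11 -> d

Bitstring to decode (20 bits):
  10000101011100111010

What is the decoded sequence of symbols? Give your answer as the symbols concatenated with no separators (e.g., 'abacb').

Bit 0: prefix='1' (no match yet)
Bit 1: prefix='10' -> emit 'n', reset
Bit 2: prefix='0' (no match yet)
Bit 3: prefix='00' -> emit 'j', reset
Bit 4: prefix='0' (no match yet)
Bit 5: prefix='01' -> emit 'o', reset
Bit 6: prefix='0' (no match yet)
Bit 7: prefix='01' -> emit 'o', reset
Bit 8: prefix='0' (no match yet)
Bit 9: prefix='01' -> emit 'o', reset
Bit 10: prefix='1' (no match yet)
Bit 11: prefix='11' -> emit 'd', reset
Bit 12: prefix='0' (no match yet)
Bit 13: prefix='00' -> emit 'j', reset
Bit 14: prefix='1' (no match yet)
Bit 15: prefix='11' -> emit 'd', reset
Bit 16: prefix='1' (no match yet)
Bit 17: prefix='10' -> emit 'n', reset
Bit 18: prefix='1' (no match yet)
Bit 19: prefix='10' -> emit 'n', reset

Answer: njooodjdnn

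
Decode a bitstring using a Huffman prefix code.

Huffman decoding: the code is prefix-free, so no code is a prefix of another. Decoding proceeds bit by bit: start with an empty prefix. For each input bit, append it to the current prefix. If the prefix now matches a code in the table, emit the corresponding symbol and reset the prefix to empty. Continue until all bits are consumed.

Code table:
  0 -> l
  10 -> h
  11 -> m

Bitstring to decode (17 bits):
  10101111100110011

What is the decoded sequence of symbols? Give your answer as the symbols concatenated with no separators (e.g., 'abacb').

Bit 0: prefix='1' (no match yet)
Bit 1: prefix='10' -> emit 'h', reset
Bit 2: prefix='1' (no match yet)
Bit 3: prefix='10' -> emit 'h', reset
Bit 4: prefix='1' (no match yet)
Bit 5: prefix='11' -> emit 'm', reset
Bit 6: prefix='1' (no match yet)
Bit 7: prefix='11' -> emit 'm', reset
Bit 8: prefix='1' (no match yet)
Bit 9: prefix='10' -> emit 'h', reset
Bit 10: prefix='0' -> emit 'l', reset
Bit 11: prefix='1' (no match yet)
Bit 12: prefix='11' -> emit 'm', reset
Bit 13: prefix='0' -> emit 'l', reset
Bit 14: prefix='0' -> emit 'l', reset
Bit 15: prefix='1' (no match yet)
Bit 16: prefix='11' -> emit 'm', reset

Answer: hhmmhlmllm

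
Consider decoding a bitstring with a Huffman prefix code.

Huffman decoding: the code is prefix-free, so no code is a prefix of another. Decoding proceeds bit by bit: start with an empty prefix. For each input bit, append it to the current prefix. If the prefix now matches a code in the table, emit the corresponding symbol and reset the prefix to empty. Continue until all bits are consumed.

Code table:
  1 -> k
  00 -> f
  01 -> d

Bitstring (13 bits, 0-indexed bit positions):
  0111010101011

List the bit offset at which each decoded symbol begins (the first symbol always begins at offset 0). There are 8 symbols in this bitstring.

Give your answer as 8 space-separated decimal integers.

Answer: 0 2 3 4 6 8 10 12

Derivation:
Bit 0: prefix='0' (no match yet)
Bit 1: prefix='01' -> emit 'd', reset
Bit 2: prefix='1' -> emit 'k', reset
Bit 3: prefix='1' -> emit 'k', reset
Bit 4: prefix='0' (no match yet)
Bit 5: prefix='01' -> emit 'd', reset
Bit 6: prefix='0' (no match yet)
Bit 7: prefix='01' -> emit 'd', reset
Bit 8: prefix='0' (no match yet)
Bit 9: prefix='01' -> emit 'd', reset
Bit 10: prefix='0' (no match yet)
Bit 11: prefix='01' -> emit 'd', reset
Bit 12: prefix='1' -> emit 'k', reset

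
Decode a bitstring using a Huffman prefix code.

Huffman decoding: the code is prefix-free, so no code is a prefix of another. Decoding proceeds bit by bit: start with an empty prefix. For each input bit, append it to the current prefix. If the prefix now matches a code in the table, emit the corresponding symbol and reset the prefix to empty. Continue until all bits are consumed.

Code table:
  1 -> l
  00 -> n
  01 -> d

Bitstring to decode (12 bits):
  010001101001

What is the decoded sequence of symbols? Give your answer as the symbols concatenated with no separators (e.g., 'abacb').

Answer: dndldnl

Derivation:
Bit 0: prefix='0' (no match yet)
Bit 1: prefix='01' -> emit 'd', reset
Bit 2: prefix='0' (no match yet)
Bit 3: prefix='00' -> emit 'n', reset
Bit 4: prefix='0' (no match yet)
Bit 5: prefix='01' -> emit 'd', reset
Bit 6: prefix='1' -> emit 'l', reset
Bit 7: prefix='0' (no match yet)
Bit 8: prefix='01' -> emit 'd', reset
Bit 9: prefix='0' (no match yet)
Bit 10: prefix='00' -> emit 'n', reset
Bit 11: prefix='1' -> emit 'l', reset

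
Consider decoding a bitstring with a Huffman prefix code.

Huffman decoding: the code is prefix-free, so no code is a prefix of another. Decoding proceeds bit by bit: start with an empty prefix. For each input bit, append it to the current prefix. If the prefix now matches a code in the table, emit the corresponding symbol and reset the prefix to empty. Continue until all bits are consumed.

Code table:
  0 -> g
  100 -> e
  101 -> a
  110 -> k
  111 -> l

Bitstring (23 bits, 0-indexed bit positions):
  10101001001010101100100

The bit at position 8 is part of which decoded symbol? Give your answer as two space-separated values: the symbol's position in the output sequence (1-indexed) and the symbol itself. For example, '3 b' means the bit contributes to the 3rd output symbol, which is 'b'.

Answer: 4 e

Derivation:
Bit 0: prefix='1' (no match yet)
Bit 1: prefix='10' (no match yet)
Bit 2: prefix='101' -> emit 'a', reset
Bit 3: prefix='0' -> emit 'g', reset
Bit 4: prefix='1' (no match yet)
Bit 5: prefix='10' (no match yet)
Bit 6: prefix='100' -> emit 'e', reset
Bit 7: prefix='1' (no match yet)
Bit 8: prefix='10' (no match yet)
Bit 9: prefix='100' -> emit 'e', reset
Bit 10: prefix='1' (no match yet)
Bit 11: prefix='10' (no match yet)
Bit 12: prefix='101' -> emit 'a', reset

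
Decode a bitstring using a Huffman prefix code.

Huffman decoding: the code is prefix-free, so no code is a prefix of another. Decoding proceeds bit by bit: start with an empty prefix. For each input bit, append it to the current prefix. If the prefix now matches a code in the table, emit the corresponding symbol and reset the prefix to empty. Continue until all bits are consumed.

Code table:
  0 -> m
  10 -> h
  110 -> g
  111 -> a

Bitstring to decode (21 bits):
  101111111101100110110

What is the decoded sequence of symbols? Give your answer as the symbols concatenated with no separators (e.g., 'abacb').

Answer: haaggmgg

Derivation:
Bit 0: prefix='1' (no match yet)
Bit 1: prefix='10' -> emit 'h', reset
Bit 2: prefix='1' (no match yet)
Bit 3: prefix='11' (no match yet)
Bit 4: prefix='111' -> emit 'a', reset
Bit 5: prefix='1' (no match yet)
Bit 6: prefix='11' (no match yet)
Bit 7: prefix='111' -> emit 'a', reset
Bit 8: prefix='1' (no match yet)
Bit 9: prefix='11' (no match yet)
Bit 10: prefix='110' -> emit 'g', reset
Bit 11: prefix='1' (no match yet)
Bit 12: prefix='11' (no match yet)
Bit 13: prefix='110' -> emit 'g', reset
Bit 14: prefix='0' -> emit 'm', reset
Bit 15: prefix='1' (no match yet)
Bit 16: prefix='11' (no match yet)
Bit 17: prefix='110' -> emit 'g', reset
Bit 18: prefix='1' (no match yet)
Bit 19: prefix='11' (no match yet)
Bit 20: prefix='110' -> emit 'g', reset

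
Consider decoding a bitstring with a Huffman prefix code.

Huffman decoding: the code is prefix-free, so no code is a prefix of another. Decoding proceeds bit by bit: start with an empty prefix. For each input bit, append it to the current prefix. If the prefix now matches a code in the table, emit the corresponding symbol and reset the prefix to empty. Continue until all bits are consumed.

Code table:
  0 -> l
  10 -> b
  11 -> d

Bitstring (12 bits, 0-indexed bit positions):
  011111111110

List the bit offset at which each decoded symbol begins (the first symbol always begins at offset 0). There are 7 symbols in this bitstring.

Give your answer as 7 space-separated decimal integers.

Answer: 0 1 3 5 7 9 11

Derivation:
Bit 0: prefix='0' -> emit 'l', reset
Bit 1: prefix='1' (no match yet)
Bit 2: prefix='11' -> emit 'd', reset
Bit 3: prefix='1' (no match yet)
Bit 4: prefix='11' -> emit 'd', reset
Bit 5: prefix='1' (no match yet)
Bit 6: prefix='11' -> emit 'd', reset
Bit 7: prefix='1' (no match yet)
Bit 8: prefix='11' -> emit 'd', reset
Bit 9: prefix='1' (no match yet)
Bit 10: prefix='11' -> emit 'd', reset
Bit 11: prefix='0' -> emit 'l', reset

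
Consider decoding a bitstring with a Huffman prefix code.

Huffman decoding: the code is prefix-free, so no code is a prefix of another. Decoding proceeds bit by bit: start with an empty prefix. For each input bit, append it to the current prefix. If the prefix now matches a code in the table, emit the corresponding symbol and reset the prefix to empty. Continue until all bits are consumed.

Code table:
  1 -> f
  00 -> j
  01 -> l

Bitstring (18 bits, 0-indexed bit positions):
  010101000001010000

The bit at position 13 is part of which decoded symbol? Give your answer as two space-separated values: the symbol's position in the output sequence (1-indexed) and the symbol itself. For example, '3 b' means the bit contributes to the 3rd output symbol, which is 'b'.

Answer: 7 l

Derivation:
Bit 0: prefix='0' (no match yet)
Bit 1: prefix='01' -> emit 'l', reset
Bit 2: prefix='0' (no match yet)
Bit 3: prefix='01' -> emit 'l', reset
Bit 4: prefix='0' (no match yet)
Bit 5: prefix='01' -> emit 'l', reset
Bit 6: prefix='0' (no match yet)
Bit 7: prefix='00' -> emit 'j', reset
Bit 8: prefix='0' (no match yet)
Bit 9: prefix='00' -> emit 'j', reset
Bit 10: prefix='0' (no match yet)
Bit 11: prefix='01' -> emit 'l', reset
Bit 12: prefix='0' (no match yet)
Bit 13: prefix='01' -> emit 'l', reset
Bit 14: prefix='0' (no match yet)
Bit 15: prefix='00' -> emit 'j', reset
Bit 16: prefix='0' (no match yet)
Bit 17: prefix='00' -> emit 'j', reset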